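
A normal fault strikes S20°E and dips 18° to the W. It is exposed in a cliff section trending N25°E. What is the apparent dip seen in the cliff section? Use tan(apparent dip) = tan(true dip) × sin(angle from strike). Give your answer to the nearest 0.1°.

The strike is S20°E and the section trends N25°E; the acute angle between them is β = 45°.
tan(apparent dip) = tan 18° · sin 45° = 0.2298
α = arctan(0.2298) = 12.94°

12.9°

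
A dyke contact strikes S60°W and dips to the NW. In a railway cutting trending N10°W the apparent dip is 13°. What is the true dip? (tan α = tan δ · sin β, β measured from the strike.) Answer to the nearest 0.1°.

The section is 70° from the strike.
tan(true dip) = tan 13° / sin 70° = 0.2457
δ = arctan(0.2457) = 13.80°

13.8°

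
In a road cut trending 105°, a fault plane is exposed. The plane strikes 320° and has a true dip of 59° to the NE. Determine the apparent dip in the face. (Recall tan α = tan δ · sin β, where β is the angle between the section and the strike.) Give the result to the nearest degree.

44°

The strike is 320° and the section trends 105°; the acute angle between them is β = 35°.
tan(apparent dip) = tan 59° · sin 35° = 0.9546
apparent dip = arctan 0.9546 = 43.67°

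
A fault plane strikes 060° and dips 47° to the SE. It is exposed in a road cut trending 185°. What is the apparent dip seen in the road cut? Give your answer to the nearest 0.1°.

The section lies 55° from the strike.
tan α = tan 47° × sin 55° = 1.0724 × 0.8192 = 0.8784
α = arctan(0.8784) = 41.30°

41.3°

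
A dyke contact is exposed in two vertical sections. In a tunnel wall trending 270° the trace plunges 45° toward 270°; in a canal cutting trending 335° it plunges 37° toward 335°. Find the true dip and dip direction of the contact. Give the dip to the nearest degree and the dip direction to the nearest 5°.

Represent each trace as a vector plunging at its apparent dip toward its trend (east-north-up frame): v₁ = (-0.707, -0.000, -0.707), v₂ = (-0.338, 0.724, -0.602).
The plane normal is n = v₁ × v₂ ∝ (-0.512, 0.187, 0.512).
tan δ = √(n_x²+n_y²)/n_z = 0.545/0.512, so δ = 46.8°.
The horizontal component of n points toward azimuth atan2(n_x, n_y) = 290°, the dip direction.

true dip 47°, dip direction 290°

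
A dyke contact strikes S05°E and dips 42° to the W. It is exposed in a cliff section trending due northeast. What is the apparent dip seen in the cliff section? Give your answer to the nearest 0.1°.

The strike is S05°E and the section trends due northeast; the acute angle between them is β = 50°.
tan α = tan 42° × sin 50° = 0.9004 × 0.7660 = 0.6897
α = arctan(0.6897) = 34.60°

34.6°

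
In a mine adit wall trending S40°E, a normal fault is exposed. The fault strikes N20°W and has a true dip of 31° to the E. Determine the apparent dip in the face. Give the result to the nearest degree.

12°

Angle between strike (N20°W) and section (S40°E): β = 20°.
tan α = tan 31° × sin 20° = 0.6009 × 0.3420 = 0.2055
α = arctan(0.2055) = 11.61°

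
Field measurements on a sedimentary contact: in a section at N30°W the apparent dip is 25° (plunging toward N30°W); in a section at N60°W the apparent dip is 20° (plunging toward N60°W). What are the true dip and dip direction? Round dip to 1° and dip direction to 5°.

Each apparent-dip line lies in the plane. As unit vectors (x east, y north, z up), v₁ plunges 25°→N30°W and v₂ plunges 20°→N60°W.
n = v₁ × v₂ = (-0.070, 0.189, 0.426) (taken with n_z > 0).
True dip = arccos(n_z / |n|) = arccos(0.9040) = 25.3°.
The horizontal component of n points toward azimuth atan2(n_x, n_y) = 340°, the dip direction.

true dip 25°, dip direction 340°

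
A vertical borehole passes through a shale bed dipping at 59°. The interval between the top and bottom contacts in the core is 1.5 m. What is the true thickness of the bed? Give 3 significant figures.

0.773 m

True thickness t = h · cos(dip) = 1.5 × cos 59°
t = 1.5 × 0.5150 = 0.773 m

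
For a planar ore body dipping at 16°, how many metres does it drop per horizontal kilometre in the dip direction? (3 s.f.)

287 m

drop per km = 1000 × tan 16° = 1000 × 0.2867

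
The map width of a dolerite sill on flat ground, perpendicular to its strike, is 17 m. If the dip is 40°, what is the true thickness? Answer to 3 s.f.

10.9 m

True thickness t = w · sin(dip) = 17 × sin 40°
t = 17 × 0.6428 = 10.927 m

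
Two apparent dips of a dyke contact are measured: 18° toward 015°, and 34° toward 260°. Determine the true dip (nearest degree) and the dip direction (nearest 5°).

Each apparent-dip line lies in the plane. As unit vectors (x east, y north, z up), v₁ plunges 18°→015° and v₂ plunges 34°→260°.
n = v₁ × v₂ = (-0.558, 0.390, 0.715) (taken with n_z > 0).
Dip δ = arctan(|n_h|/n_z) = arctan(0.681/0.715) = 43.6°.
Dip direction = atan2(-0.558, 0.390) = 305° (azimuth of n's horizontal projection).

true dip 44°, dip direction 305°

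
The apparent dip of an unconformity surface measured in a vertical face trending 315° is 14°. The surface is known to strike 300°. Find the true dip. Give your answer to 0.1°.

43.9°

β = acute angle between strike 300° and section 315° = 15°.
tan δ = tan α / sin β = tan 14° / sin 15° = 0.2493 / 0.2588 = 0.9633
δ = arctan(0.9633) = 43.93°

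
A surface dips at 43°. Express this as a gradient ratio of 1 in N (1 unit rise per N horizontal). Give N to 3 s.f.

1 in 1.07

1 : N means tan θ = 1/N, so N = 1/tan 43° = 1/0.9325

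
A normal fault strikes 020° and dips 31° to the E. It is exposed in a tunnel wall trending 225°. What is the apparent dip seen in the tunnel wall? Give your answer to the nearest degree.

The strike is 020° and the section trends 225°; the acute angle between them is β = 25°.
tan α = tan 31° × sin 25° = 0.6009 × 0.4226 = 0.2539
α = arctan(0.2539) = 14.25°

14°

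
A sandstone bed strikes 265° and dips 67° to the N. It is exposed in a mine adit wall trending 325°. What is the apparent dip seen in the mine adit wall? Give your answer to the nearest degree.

64°

Angle between strike (265°) and section (325°): β = 60°.
tan α = tan 67° × sin 60° = 2.3559 × 0.8660 = 2.0402
apparent dip = arctan 2.0402 = 63.89°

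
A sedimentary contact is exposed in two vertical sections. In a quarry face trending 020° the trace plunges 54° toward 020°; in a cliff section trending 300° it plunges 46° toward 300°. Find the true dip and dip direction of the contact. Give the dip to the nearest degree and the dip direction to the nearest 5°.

true dip 58°, dip direction 350°

Represent each trace as a vector plunging at its apparent dip toward its trend (east-north-up frame): v₁ = (0.201, 0.552, -0.809), v₂ = (-0.602, 0.347, -0.719).
The plane normal is n = v₁ × v₂ ∝ (-0.116, 0.631, 0.402).
Dip δ = arctan(|n_h|/n_z) = arctan(0.642/0.402) = 57.9°.
Dip direction = atan2(-0.116, 0.631) = 350° (azimuth of n's horizontal projection).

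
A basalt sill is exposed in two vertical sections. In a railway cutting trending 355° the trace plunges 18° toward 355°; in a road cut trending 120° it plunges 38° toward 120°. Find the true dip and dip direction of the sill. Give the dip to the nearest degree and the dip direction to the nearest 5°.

true dip 51°, dip direction 070°

Represent each trace as a vector plunging at its apparent dip toward its trend (east-north-up frame): v₁ = (-0.083, 0.947, -0.309), v₂ = (0.682, -0.394, -0.616).
Cross product v₁ × v₂ gives the pole to the plane: n ∝ (0.705, 0.262, 0.614).
Dip δ = arctan(|n_h|/n_z) = arctan(0.752/0.614) = 50.8°.
Dip direction = azimuth of (n_x, n_y) = atan2(0.705, 0.262) = 70°.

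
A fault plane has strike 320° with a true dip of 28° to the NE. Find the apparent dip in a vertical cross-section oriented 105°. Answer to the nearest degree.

17°

Angle between strike (320°) and section (105°): β = 35°.
tan(apparent dip) = tan 28° · sin 35° = 0.3050
apparent dip = arctan 0.3050 = 16.96°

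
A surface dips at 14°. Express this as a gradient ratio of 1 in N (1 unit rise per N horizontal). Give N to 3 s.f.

1 : N means tan θ = 1/N, so N = 1/tan 14° = 1/0.2493

1 in 4.01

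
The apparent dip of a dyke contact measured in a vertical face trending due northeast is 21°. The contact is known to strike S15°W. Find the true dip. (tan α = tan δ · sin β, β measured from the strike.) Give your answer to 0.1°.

β = acute angle between strike S15°W and section due northeast = 30°.
tan(true dip) = tan 21° / sin 30° = 0.7677
δ = arctan(0.7677) = 37.51°

37.5°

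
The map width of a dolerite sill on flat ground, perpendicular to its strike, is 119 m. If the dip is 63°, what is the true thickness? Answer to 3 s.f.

106 m

True thickness t = w · sin(dip) = 119 × sin 63°
t = 119 × 0.8910 = 106.030 m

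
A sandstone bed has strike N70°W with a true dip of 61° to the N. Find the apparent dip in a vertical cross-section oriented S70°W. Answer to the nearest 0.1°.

49.2°

The strike is N70°W and the section trends S70°W; the acute angle between them is β = 40°.
tan α = tan 61° × sin 40° = 1.8040 × 0.6428 = 1.1596
apparent dip = arctan 1.1596 = 49.23°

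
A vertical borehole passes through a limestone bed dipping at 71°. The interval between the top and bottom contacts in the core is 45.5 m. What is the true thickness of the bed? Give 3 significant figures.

True thickness t = h · cos(dip) = 45.5 × cos 71°
t = 45.5 × 0.3256 = 14.813 m

14.8 m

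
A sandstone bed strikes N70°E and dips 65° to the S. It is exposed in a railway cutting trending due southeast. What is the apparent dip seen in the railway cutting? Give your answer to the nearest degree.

Angle between strike (N70°E) and section (due southeast): β = 65°.
tan(apparent dip) = tan 65° · sin 65° = 1.9436
α = arctan(1.9436) = 62.77°

63°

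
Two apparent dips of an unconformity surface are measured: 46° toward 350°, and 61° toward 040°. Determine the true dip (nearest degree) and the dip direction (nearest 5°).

true dip 61°, dip direction 045°

The two traces are lines in the plane: v₁ = (sin 350°·cos 46°, cos 350°·cos 46°, −sin 46°), v₂ = (sin 40°·cos 61°, cos 40°·cos 61°, −sin 61°).
The plane normal is n = v₁ × v₂ ∝ (0.331, 0.330, 0.258).
Dip δ = arctan(|n_h|/n_z) = arctan(0.467/0.258) = 61.1°.
Dip direction = atan2(0.331, 0.330) = 45° (azimuth of n's horizontal projection).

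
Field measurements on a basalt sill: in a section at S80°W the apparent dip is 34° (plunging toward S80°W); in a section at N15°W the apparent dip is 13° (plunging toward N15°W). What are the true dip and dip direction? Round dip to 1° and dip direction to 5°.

Each apparent-dip line lies in the plane. As unit vectors (x east, y north, z up), v₁ plunges 34°→S80°W and v₂ plunges 13°→N15°W.
The plane normal is n = v₁ × v₂ ∝ (-0.559, 0.043, 0.805).
Dip δ = arctan(|n_h|/n_z) = arctan(0.560/0.805) = 34.8°.
The horizontal component of n points toward azimuth atan2(n_x, n_y) = 274°, the dip direction.

true dip 35°, dip direction 275°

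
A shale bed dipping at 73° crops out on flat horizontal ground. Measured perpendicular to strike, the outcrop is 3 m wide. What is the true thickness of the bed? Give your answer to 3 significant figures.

True thickness t = w · sin(dip) = 3 × sin 73°
t = 3 × 0.9563 = 2.869 m

2.87 m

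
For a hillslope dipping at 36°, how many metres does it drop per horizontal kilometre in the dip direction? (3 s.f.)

drop per km = 1000 × tan 36° = 1000 × 0.7265

727 m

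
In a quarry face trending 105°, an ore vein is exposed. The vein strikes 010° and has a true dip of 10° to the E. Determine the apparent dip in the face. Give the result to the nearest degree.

Angle between strike (010°) and section (105°): β = 85°.
tan α = tan 10° × sin 85° = 0.1763 × 0.9962 = 0.1757
α = arctan(0.1757) = 9.96°

10°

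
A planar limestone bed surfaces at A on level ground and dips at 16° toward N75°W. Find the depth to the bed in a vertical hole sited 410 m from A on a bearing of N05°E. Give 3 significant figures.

20.4 m

The hole lies 80° from the dip direction, so the down-dip offset is 410 × cos 80° = 71.20 m.
Depth = down-dip offset × tan(dip) = 71.20 × tan 16° = 71.20 × 0.2867
Depth = 20.42 m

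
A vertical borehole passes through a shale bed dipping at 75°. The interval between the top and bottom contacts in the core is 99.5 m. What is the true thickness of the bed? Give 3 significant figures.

True thickness t = h · cos(dip) = 99.5 × cos 75°
t = 99.5 × 0.2588 = 25.752 m

25.8 m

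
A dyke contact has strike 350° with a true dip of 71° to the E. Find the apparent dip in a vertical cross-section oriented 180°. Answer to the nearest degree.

The strike is 350° and the section trends 180°; the acute angle between them is β = 10°.
tan α = tan 71° × sin 10° = 2.9042 × 0.1736 = 0.5043
apparent dip = arctan 0.5043 = 26.76°

27°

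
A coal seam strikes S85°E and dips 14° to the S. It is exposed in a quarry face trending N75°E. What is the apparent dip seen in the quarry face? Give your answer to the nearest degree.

Angle between strike (S85°E) and section (N75°E): β = 20°.
tan(apparent dip) = tan 14° · sin 20° = 0.0853
α = arctan(0.0853) = 4.87°

5°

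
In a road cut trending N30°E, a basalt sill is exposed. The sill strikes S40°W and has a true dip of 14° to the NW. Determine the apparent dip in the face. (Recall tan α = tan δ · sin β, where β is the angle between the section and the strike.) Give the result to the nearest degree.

2°

Angle between strike (S40°W) and section (N30°E): β = 10°.
tan α = tan 14° × sin 10° = 0.2493 × 0.1736 = 0.0433
apparent dip = arctan 0.0433 = 2.48°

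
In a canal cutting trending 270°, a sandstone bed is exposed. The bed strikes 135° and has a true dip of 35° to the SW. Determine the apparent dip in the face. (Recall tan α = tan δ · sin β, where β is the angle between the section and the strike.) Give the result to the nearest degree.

Angle between strike (135°) and section (270°): β = 45°.
tan α = tan 35° × sin 45° = 0.7002 × 0.7071 = 0.4951
apparent dip = arctan 0.4951 = 26.34°

26°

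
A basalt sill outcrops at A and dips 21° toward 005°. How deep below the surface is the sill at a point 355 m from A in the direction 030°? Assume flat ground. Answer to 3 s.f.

124 m

The hole lies 25° from the dip direction, so the down-dip offset is 355 × cos 25° = 321.74 m.
Depth = down-dip offset × tan(dip) = 321.74 × tan 21° = 321.74 × 0.3839
Depth = 123.50 m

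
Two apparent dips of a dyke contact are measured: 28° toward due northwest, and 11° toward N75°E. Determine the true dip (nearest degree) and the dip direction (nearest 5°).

true dip 37°, dip direction 000°

Each apparent-dip line lies in the plane. As unit vectors (x east, y north, z up), v₁ plunges 28°→due northwest and v₂ plunges 11°→N75°E.
Cross product v₁ × v₂ gives the pole to the plane: n ∝ (-0.000, 0.564, 0.751).
True dip = arccos(n_z / |n|) = arccos(0.7993) = 36.9°.
The horizontal component of n points toward azimuth atan2(n_x, n_y) = 360°, the dip direction.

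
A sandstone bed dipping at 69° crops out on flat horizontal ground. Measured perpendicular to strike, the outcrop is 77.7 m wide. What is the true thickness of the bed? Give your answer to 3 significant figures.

True thickness t = w · sin(dip) = 77.7 × sin 69°
t = 77.7 × 0.9336 = 72.539 m

72.5 m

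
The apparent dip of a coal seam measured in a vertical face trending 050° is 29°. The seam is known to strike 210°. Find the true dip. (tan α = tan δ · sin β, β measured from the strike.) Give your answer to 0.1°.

58.3°

β = acute angle between strike 210° and section 050° = 20°.
tan(true dip) = tan 29° / sin 20° = 1.6207
true dip = arctan 1.6207 = 58.32°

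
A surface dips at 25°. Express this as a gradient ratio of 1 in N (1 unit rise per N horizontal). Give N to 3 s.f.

1 : N means tan θ = 1/N, so N = 1/tan 25° = 1/0.4663

1 in 2.14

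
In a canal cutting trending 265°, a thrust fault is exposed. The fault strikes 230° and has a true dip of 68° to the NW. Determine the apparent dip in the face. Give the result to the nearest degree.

55°

Angle between strike (230°) and section (265°): β = 35°.
tan(apparent dip) = tan 68° · sin 35° = 1.4197
α = arctan(1.4197) = 54.84°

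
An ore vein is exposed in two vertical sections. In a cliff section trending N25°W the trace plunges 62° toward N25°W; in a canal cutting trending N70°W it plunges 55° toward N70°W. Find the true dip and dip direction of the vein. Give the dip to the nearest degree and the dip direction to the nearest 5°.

true dip 62°, dip direction 330°

The two traces are lines in the plane: v₁ = (sin 335°·cos 62°, cos 335°·cos 62°, −sin 62°), v₂ = (sin 290°·cos 55°, cos 290°·cos 55°, −sin 55°).
Cross product v₁ × v₂ gives the pole to the plane: n ∝ (-0.175, 0.313, 0.190).
tan δ = √(n_x²+n_y²)/n_z = 0.359/0.190, so δ = 62.1°.
Dip direction = azimuth of (n_x, n_y) = atan2(-0.175, 0.313) = 331°.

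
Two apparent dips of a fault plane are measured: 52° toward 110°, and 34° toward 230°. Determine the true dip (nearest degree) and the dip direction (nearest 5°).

true dip 63°, dip direction 160°

The two traces are lines in the plane: v₁ = (sin 110°·cos 52°, cos 110°·cos 52°, −sin 52°), v₂ = (sin 230°·cos 34°, cos 230°·cos 34°, −sin 34°).
The plane normal is n = v₁ × v₂ ∝ (0.302, -0.824, 0.442).
Dip δ = arctan(|n_h|/n_z) = arctan(0.878/0.442) = 63.3°.
Dip direction = atan2(0.302, -0.824) = 160° (azimuth of n's horizontal projection).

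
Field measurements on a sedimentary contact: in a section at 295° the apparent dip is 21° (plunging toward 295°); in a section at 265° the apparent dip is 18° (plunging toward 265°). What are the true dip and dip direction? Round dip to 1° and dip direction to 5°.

true dip 21°, dip direction 295°

Each apparent-dip line lies in the plane. As unit vectors (x east, y north, z up), v₁ plunges 21°→295° and v₂ plunges 18°→265°.
Cross product v₁ × v₂ gives the pole to the plane: n ∝ (-0.152, 0.078, 0.444).
tan δ = √(n_x²+n_y²)/n_z = 0.171/0.444, so δ = 21.0°.
Dip direction = azimuth of (n_x, n_y) = atan2(-0.152, 0.078) = 297°.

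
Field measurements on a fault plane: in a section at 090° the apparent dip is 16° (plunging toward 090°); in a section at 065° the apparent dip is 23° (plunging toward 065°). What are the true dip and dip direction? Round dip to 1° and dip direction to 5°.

true dip 26°, dip direction 035°

Represent each trace as a vector plunging at its apparent dip toward its trend (east-north-up frame): v₁ = (0.961, 0.000, -0.276), v₂ = (0.834, 0.389, -0.391).
The plane normal is n = v₁ × v₂ ∝ (0.107, 0.146, 0.374).
Dip δ = arctan(|n_h|/n_z) = arctan(0.181/0.374) = 25.8°.
Dip direction = azimuth of (n_x, n_y) = atan2(0.107, 0.146) = 36°.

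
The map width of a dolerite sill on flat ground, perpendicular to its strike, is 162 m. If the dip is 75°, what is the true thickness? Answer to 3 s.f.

156 m

True thickness t = w · sin(dip) = 162 × sin 75°
t = 162 × 0.9659 = 156.480 m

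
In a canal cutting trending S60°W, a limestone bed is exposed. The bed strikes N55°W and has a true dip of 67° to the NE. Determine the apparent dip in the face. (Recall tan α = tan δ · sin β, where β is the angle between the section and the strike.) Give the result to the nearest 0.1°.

Angle between strike (N55°W) and section (S60°W): β = 65°.
tan(apparent dip) = tan 67° · sin 65° = 2.1351
α = arctan(2.1351) = 64.90°

64.9°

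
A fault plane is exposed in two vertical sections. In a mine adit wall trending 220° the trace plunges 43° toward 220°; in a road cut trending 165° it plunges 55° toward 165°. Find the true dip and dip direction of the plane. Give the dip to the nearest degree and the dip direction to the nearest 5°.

true dip 55°, dip direction 170°

Represent each trace as a vector plunging at its apparent dip toward its trend (east-north-up frame): v₁ = (-0.470, -0.560, -0.682), v₂ = (0.148, -0.554, -0.819).
n = v₁ × v₂ = (0.081, -0.486, 0.344) (taken with n_z > 0).
True dip = arccos(n_z / |n|) = arccos(0.5718) = 55.1°.
Dip direction = azimuth of (n_x, n_y) = atan2(0.081, -0.486) = 171°.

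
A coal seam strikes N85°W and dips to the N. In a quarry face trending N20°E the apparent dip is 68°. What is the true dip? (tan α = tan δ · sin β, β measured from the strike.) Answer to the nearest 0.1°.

68.7°

β = acute angle between strike N85°W and section N20°E = 75°.
tan(true dip) = tan 68° / sin 75° = 2.5624
δ = arctan(2.5624) = 68.68°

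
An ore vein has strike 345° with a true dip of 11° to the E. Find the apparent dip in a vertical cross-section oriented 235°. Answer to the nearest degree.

The strike is 345° and the section trends 235°; the acute angle between them is β = 70°.
tan(apparent dip) = tan 11° · sin 70° = 0.1827
apparent dip = arctan 0.1827 = 10.35°

10°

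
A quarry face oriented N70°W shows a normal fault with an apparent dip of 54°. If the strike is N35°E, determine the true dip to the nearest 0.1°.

54.9°

The section is 75° from the strike.
tan δ = tan α / sin β = tan 54° / sin 75° = 1.3764 / 0.9659 = 1.4249
true dip = arctan 1.4249 = 54.94°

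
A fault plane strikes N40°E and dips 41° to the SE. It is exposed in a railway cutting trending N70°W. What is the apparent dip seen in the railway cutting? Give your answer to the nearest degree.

The section lies 70° from the strike.
tan α = tan 41° × sin 70° = 0.8693 × 0.9397 = 0.8169
apparent dip = arctan 0.8169 = 39.24°

39°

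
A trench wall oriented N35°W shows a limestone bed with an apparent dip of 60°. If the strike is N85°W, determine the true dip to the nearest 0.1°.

66.1°

The section is 50° from the strike.
tan(true dip) = tan 60° / sin 50° = 2.2610
true dip = arctan 2.2610 = 66.14°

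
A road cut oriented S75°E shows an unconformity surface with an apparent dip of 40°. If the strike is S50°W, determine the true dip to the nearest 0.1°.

The section is 55° from the strike.
tan(true dip) = tan 40° / sin 55° = 1.0244
true dip = arctan 1.0244 = 45.69°

45.7°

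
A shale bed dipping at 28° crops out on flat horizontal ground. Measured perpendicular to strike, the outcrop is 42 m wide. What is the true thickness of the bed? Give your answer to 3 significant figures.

19.7 m

True thickness t = w · sin(dip) = 42 × sin 28°
t = 42 × 0.4695 = 19.718 m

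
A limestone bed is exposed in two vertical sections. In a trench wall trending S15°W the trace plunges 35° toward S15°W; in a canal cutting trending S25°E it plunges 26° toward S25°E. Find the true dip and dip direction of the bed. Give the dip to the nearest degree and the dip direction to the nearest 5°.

The two traces are lines in the plane: v₁ = (sin 195°·cos 35°, cos 195°·cos 35°, −sin 35°), v₂ = (sin 155°·cos 26°, cos 155°·cos 26°, −sin 26°).
Cross product v₁ × v₂ gives the pole to the plane: n ∝ (-0.120, -0.311, 0.473).
Dip δ = arctan(|n_h|/n_z) = arctan(0.333/0.473) = 35.2°.
Dip direction = atan2(-0.120, -0.311) = 201° (azimuth of n's horizontal projection).

true dip 35°, dip direction 200°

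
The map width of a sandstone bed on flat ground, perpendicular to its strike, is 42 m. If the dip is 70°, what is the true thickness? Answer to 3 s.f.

True thickness t = w · sin(dip) = 42 × sin 70°
t = 42 × 0.9397 = 39.467 m

39.5 m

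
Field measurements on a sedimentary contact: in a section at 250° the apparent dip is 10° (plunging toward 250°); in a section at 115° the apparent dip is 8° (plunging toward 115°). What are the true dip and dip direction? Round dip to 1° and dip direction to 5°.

Each apparent-dip line lies in the plane. As unit vectors (x east, y north, z up), v₁ plunges 10°→250° and v₂ plunges 8°→115°.
The plane normal is n = v₁ × v₂ ∝ (-0.026, -0.285, 0.690).
tan δ = √(n_x²+n_y²)/n_z = 0.286/0.690, so δ = 22.5°.
The horizontal component of n points toward azimuth atan2(n_x, n_y) = 185°, the dip direction.

true dip 23°, dip direction 185°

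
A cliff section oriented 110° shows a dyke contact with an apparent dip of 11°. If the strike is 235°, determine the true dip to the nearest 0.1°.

13.3°

β = acute angle between strike 235° and section 110° = 55°.
tan δ = tan α / sin β = tan 11° / sin 55° = 0.1944 / 0.8192 = 0.2373
δ = arctan(0.2373) = 13.35°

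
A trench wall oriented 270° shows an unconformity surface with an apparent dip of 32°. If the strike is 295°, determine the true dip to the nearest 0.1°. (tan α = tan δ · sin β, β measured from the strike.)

55.9°

The section is 25° from the strike.
tan(true dip) = tan 32° / sin 25° = 1.4786
true dip = arctan 1.4786 = 55.93°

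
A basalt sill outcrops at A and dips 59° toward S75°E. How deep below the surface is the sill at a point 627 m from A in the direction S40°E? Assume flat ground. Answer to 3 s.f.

855 m

The hole lies 35° from the dip direction, so the down-dip offset is 627 × cos 35° = 513.61 m.
Depth = down-dip offset × tan(dip) = 513.61 × tan 59° = 513.61 × 1.6643
Depth = 854.79 m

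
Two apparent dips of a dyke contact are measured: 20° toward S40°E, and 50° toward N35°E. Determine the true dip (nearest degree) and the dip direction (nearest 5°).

true dip 54°, dip direction 065°

Represent each trace as a vector plunging at its apparent dip toward its trend (east-north-up frame): v₁ = (0.604, -0.720, -0.342), v₂ = (0.369, 0.527, -0.766).
The plane normal is n = v₁ × v₂ ∝ (0.732, 0.337, 0.583).
True dip = arccos(n_z / |n|) = arccos(0.5867) = 54.1°.
Dip direction = azimuth of (n_x, n_y) = atan2(0.732, 0.337) = 65°.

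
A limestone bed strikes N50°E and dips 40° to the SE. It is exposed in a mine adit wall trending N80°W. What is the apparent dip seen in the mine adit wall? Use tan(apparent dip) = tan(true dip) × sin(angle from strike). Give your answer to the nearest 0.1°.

The section lies 50° from the strike.
tan(apparent dip) = tan 40° · sin 50° = 0.6428
apparent dip = arctan 0.6428 = 32.73°

32.7°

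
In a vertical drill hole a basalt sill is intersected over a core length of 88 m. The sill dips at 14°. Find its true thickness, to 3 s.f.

85.4 m

True thickness t = h · cos(dip) = 88 × cos 14°
t = 88 × 0.9703 = 85.386 m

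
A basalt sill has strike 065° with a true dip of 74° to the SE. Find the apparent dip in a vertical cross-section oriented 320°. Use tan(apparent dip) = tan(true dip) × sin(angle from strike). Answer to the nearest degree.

73°

The strike is 065° and the section trends 320°; the acute angle between them is β = 75°.
tan(apparent dip) = tan 74° · sin 75° = 3.3686
apparent dip = arctan 3.3686 = 73.47°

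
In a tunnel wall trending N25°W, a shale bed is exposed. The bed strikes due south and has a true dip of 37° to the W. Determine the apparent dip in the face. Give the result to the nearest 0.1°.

The section lies 25° from the strike.
tan(apparent dip) = tan 37° · sin 25° = 0.3185
apparent dip = arctan 0.3185 = 17.66°

17.7°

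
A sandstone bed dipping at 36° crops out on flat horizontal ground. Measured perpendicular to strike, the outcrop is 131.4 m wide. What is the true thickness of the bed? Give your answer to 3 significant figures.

True thickness t = w · sin(dip) = 131.4 × sin 36°
t = 131.4 × 0.5878 = 77.235 m

77.2 m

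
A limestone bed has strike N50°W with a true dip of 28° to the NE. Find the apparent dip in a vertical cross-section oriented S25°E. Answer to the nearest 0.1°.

12.7°

The strike is N50°W and the section trends S25°E; the acute angle between them is β = 25°.
tan α = tan 28° × sin 25° = 0.5317 × 0.4226 = 0.2247
apparent dip = arctan 0.2247 = 12.66°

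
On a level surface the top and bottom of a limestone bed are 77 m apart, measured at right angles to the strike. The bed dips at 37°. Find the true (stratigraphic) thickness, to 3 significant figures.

46.3 m

True thickness t = w · sin(dip) = 77 × sin 37°
t = 77 × 0.6018 = 46.340 m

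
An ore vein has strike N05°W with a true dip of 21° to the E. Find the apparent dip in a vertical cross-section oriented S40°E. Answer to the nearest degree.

The strike is N05°W and the section trends S40°E; the acute angle between them is β = 35°.
tan(apparent dip) = tan 21° · sin 35° = 0.2202
α = arctan(0.2202) = 12.42°

12°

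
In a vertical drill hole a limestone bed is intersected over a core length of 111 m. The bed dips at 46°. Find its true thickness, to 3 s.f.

True thickness t = h · cos(dip) = 111 × cos 46°
t = 111 × 0.6947 = 77.107 m

77.1 m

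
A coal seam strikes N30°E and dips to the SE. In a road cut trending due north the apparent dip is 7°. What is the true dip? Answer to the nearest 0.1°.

13.8°

β = acute angle between strike N30°E and section due north = 30°.
tan δ = tan α / sin β = tan 7° / sin 30° = 0.1228 / 0.5000 = 0.2456
true dip = arctan 0.2456 = 13.80°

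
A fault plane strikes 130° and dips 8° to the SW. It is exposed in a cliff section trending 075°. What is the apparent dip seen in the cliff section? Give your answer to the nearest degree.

The section lies 55° from the strike.
tan(apparent dip) = tan 8° · sin 55° = 0.1151
α = arctan(0.1151) = 6.57°

7°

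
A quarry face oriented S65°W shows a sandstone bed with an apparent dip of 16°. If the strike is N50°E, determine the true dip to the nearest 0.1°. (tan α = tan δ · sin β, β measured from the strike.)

The section is 15° from the strike.
tan(true dip) = tan 16° / sin 15° = 1.1079
δ = arctan(1.1079) = 47.93°

47.9°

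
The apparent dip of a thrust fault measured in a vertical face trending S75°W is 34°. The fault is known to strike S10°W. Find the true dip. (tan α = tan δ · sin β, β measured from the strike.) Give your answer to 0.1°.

36.7°

β = acute angle between strike S10°W and section S75°W = 65°.
tan(true dip) = tan 34° / sin 65° = 0.7442
true dip = arctan 0.7442 = 36.66°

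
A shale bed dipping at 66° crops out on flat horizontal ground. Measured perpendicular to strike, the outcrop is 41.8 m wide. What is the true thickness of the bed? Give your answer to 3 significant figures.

True thickness t = w · sin(dip) = 41.8 × sin 66°
t = 41.8 × 0.9135 = 38.186 m

38.2 m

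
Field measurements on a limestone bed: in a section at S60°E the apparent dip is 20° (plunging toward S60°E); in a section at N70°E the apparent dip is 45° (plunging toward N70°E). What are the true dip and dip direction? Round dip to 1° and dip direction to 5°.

Each apparent-dip line lies in the plane. As unit vectors (x east, y north, z up), v₁ plunges 20°→S60°E and v₂ plunges 45°→N70°E.
Cross product v₁ × v₂ gives the pole to the plane: n ∝ (0.415, 0.348, 0.509).
True dip = arccos(n_z / |n|) = arccos(0.6848) = 46.8°.
Dip direction = atan2(0.415, 0.348) = 50° (azimuth of n's horizontal projection).

true dip 47°, dip direction 050°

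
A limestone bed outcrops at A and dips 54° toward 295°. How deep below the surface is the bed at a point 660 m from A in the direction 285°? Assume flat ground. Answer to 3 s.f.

895 m

The hole lies 10° from the dip direction, so the down-dip offset is 660 × cos 10° = 649.97 m.
Depth = down-dip offset × tan(dip) = 649.97 × tan 54° = 649.97 × 1.3764
Depth = 894.61 m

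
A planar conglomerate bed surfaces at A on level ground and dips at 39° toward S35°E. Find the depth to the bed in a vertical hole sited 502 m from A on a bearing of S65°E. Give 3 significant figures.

352 m

The hole lies 30° from the dip direction, so the down-dip offset is 502 × cos 30° = 434.74 m.
Depth = down-dip offset × tan(dip) = 434.74 × tan 39° = 434.74 × 0.8098
Depth = 352.05 m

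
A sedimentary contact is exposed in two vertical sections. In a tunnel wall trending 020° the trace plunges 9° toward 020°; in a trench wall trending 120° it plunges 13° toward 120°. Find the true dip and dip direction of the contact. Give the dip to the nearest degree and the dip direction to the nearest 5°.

true dip 17°, dip direction 080°

Each apparent-dip line lies in the plane. As unit vectors (x east, y north, z up), v₁ plunges 9°→020° and v₂ plunges 13°→120°.
The plane normal is n = v₁ × v₂ ∝ (0.285, 0.056, 0.948).
True dip = arccos(n_z / |n|) = arccos(0.9561) = 17.0°.
The horizontal component of n points toward azimuth atan2(n_x, n_y) = 79°, the dip direction.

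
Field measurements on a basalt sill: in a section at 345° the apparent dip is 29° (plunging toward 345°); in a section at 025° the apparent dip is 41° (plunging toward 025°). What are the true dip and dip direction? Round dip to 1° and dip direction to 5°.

true dip 42°, dip direction 035°

The two traces are lines in the plane: v₁ = (sin 345°·cos 29°, cos 345°·cos 29°, −sin 29°), v₂ = (sin 25°·cos 41°, cos 25°·cos 41°, −sin 41°).
n = v₁ × v₂ = (0.223, 0.303, 0.424) (taken with n_z > 0).
tan δ = √(n_x²+n_y²)/n_z = 0.376/0.424, so δ = 41.6°.
The horizontal component of n points toward azimuth atan2(n_x, n_y) = 36°, the dip direction.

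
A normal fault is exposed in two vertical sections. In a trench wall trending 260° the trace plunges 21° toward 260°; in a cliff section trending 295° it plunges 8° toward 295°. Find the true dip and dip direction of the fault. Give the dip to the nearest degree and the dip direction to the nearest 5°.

The two traces are lines in the plane: v₁ = (sin 260°·cos 21°, cos 260°·cos 21°, −sin 21°), v₂ = (sin 295°·cos 8°, cos 295°·cos 8°, −sin 8°).
The plane normal is n = v₁ × v₂ ∝ (-0.173, -0.194, 0.530).
Dip δ = arctan(|n_h|/n_z) = arctan(0.259/0.530) = 26.1°.
Dip direction = atan2(-0.173, -0.194) = 222° (azimuth of n's horizontal projection).

true dip 26°, dip direction 220°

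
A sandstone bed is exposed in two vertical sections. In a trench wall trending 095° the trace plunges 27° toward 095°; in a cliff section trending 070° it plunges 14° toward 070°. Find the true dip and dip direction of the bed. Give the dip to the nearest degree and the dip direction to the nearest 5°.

true dip 36°, dip direction 140°

Each apparent-dip line lies in the plane. As unit vectors (x east, y north, z up), v₁ plunges 27°→095° and v₂ plunges 14°→070°.
Cross product v₁ × v₂ gives the pole to the plane: n ∝ (0.169, -0.199, 0.365).
tan δ = √(n_x²+n_y²)/n_z = 0.262/0.365, so δ = 35.6°.
Dip direction = atan2(0.169, -0.199) = 140° (azimuth of n's horizontal projection).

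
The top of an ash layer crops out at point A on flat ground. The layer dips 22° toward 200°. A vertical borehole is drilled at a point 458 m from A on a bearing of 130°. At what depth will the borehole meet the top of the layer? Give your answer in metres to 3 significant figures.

63.3 m

The hole lies 70° from the dip direction, so the down-dip offset is 458 × cos 70° = 156.65 m.
Depth = down-dip offset × tan(dip) = 156.65 × tan 22° = 156.65 × 0.4040
Depth = 63.29 m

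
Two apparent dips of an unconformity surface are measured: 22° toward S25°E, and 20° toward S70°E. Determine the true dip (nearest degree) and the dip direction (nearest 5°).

true dip 23°, dip direction 140°

Represent each trace as a vector plunging at its apparent dip toward its trend (east-north-up frame): v₁ = (0.392, -0.840, -0.375), v₂ = (0.883, -0.321, -0.342).
Cross product v₁ × v₂ gives the pole to the plane: n ∝ (0.167, -0.197, 0.616).
tan δ = √(n_x²+n_y²)/n_z = 0.258/0.616, so δ = 22.7°.
The horizontal component of n points toward azimuth atan2(n_x, n_y) = 140°, the dip direction.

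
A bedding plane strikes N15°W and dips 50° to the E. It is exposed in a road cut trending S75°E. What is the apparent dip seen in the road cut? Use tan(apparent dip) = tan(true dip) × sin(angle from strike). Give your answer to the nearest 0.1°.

45.9°

Angle between strike (N15°W) and section (S75°E): β = 60°.
tan(apparent dip) = tan 50° · sin 60° = 1.0321
α = arctan(1.0321) = 45.90°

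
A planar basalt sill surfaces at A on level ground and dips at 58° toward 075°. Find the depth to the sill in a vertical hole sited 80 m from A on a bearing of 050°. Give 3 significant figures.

116 m

The hole lies 25° from the dip direction, so the down-dip offset is 80 × cos 25° = 72.50 m.
Depth = down-dip offset × tan(dip) = 72.50 × tan 58° = 72.50 × 1.6003
Depth = 116.03 m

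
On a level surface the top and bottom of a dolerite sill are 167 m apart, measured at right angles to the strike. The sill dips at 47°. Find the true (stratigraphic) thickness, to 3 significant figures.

122 m

True thickness t = w · sin(dip) = 167 × sin 47°
t = 167 × 0.7314 = 122.136 m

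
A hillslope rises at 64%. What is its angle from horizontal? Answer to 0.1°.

32.6°

tan θ = 64/100 = 0.6400
θ = arctan(0.6400) = 32.62°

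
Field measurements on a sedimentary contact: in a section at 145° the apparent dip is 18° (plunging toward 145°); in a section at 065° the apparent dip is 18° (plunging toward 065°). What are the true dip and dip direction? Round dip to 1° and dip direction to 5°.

Each apparent-dip line lies in the plane. As unit vectors (x east, y north, z up), v₁ plunges 18°→145° and v₂ plunges 18°→065°.
The plane normal is n = v₁ × v₂ ∝ (0.365, -0.098, 0.891).
Dip δ = arctan(|n_h|/n_z) = arctan(0.378/0.891) = 23.0°.
Dip direction = atan2(0.365, -0.098) = 105° (azimuth of n's horizontal projection).

true dip 23°, dip direction 105°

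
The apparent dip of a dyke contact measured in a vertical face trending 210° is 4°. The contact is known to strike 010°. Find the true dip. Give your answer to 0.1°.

β = acute angle between strike 010° and section 210° = 20°.
tan δ = tan α / sin β = tan 4° / sin 20° = 0.0699 / 0.3420 = 0.2045
true dip = arctan 0.2045 = 11.56°

11.6°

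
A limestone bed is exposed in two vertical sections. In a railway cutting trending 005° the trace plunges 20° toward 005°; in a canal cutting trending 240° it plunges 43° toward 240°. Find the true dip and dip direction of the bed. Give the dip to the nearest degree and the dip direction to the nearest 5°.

Represent each trace as a vector plunging at its apparent dip toward its trend (east-north-up frame): v₁ = (0.082, 0.936, -0.342), v₂ = (-0.633, -0.366, -0.682).
n = v₁ × v₂ = (-0.763, 0.272, 0.563) (taken with n_z > 0).
Dip δ = arctan(|n_h|/n_z) = arctan(0.811/0.563) = 55.2°.
Dip direction = atan2(-0.763, 0.272) = 290° (azimuth of n's horizontal projection).

true dip 55°, dip direction 290°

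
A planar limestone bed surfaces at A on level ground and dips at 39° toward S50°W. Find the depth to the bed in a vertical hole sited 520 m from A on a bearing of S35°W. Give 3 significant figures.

The hole lies 15° from the dip direction, so the down-dip offset is 520 × cos 15° = 502.28 m.
Depth = down-dip offset × tan(dip) = 502.28 × tan 39° = 502.28 × 0.8098
Depth = 406.74 m

407 m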